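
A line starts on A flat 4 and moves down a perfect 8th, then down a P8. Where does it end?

A flat 2

Ab4 down a perfect octave → Ab3 (12 semitones).
Ab3 down a perfect octave → Ab2 (12 semitones).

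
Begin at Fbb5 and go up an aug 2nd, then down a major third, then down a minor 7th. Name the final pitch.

Up an augmented second from Fbb5: Gb5 (3 semitones up).
A major third down from Gb5 is Ebb5.
A minor seventh down from Ebb5 is Fb4.

Fb4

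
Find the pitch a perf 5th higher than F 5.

Five letter names up from F: C.
Moving 7 semitones up from F5 (the size of a perfect fifth) reaches C6.

C 6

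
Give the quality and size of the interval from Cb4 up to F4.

C to F spans four letter names (C-D-E-F): a fourth.
The perfect fourth is 5 semitones; here we have 6, one semitone wider: augmented.

augmented fourth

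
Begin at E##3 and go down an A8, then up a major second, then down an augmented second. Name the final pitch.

E2

Down an augmented octave from E##3: E#2 (13 semitones down).
A major second up from E#2 is F##2.
F##2 down an augmented second → E2 (3 semitones).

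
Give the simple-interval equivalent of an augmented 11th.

Take out an octave (7 from the number): 11 − 7 = 4.
Quality carries through unchanged, so the simple form is an augmented fourth.

augmented fourth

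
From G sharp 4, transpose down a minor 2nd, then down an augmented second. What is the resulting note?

E 4

G#4 down a minor second → F##4 (1 semitone).
Down an augmented second from F##4: E4 (3 semitones down).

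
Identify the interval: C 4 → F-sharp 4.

C to F spans four letter names (C-D-E-F): a fourth.
A perfect fourth would be 5 semitones; C4 to F#4 is 6, one semitone wider, so the interval is augmented.

augmented fourth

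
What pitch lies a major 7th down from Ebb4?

Fbb3

The seventh takes the letter from E down to F.
A major seventh is 11 semitones; 11 semitones down from Ebb4 gives Fbb3.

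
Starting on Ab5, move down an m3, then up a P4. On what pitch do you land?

A minor third down from Ab5 is F5.
F5 up a perfect fourth → Bb5 (5 semitones).

Bb5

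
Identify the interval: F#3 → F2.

Descending from F#3 to F2 is the same interval as ascending F2 to F#3.
F to F is the same letter name, plus an octave: an octave.
A perfect octave would be 12 semitones; F2 to F#3 is 13, one semitone wider, so the interval is augmented.

A8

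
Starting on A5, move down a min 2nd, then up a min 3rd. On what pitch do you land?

B5

Down a minor second from A5: G#5 (1 semitone down).
A minor third up from G#5 is B5.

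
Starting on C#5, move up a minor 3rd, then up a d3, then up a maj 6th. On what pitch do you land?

A minor third up from C#5 is E5.
E5 up a diminished third → Gb5 (2 semitones).
A major sixth up from Gb5 is Eb6.

Eb6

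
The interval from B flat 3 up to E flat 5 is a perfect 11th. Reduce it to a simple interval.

Take out an octave (7 from the number): 11 − 7 = 4.
That makes a perfect eleventh a compound perfect fourth — an octave plus a perfect fourth.

perfect 4th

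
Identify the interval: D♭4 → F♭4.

D to F spans three letter names (D-E-F), so the interval is some kind of third.
At 3 semitones, Db4→Fb4 falls one short of a major third: minor.

minor third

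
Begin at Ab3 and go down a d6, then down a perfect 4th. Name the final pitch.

Ab3 down a diminished sixth → C#3 (7 semitones).
Down a perfect fourth from C#3: G#2 (5 semitones down).

G#2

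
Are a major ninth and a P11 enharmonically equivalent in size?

A major ninth is 14 semitones but a perfect eleventh is 17 semitones — different sizes.

No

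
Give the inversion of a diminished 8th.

Interval numbers invert to sum to nine: 8 + 1 = 9, so an octave inverts to a unison.
The quality also flips — diminished becomes augmented — giving an augmented unison.

A1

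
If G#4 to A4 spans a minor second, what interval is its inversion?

Interval numbers invert to sum to nine: 2 + 7 = 9, so a second inverts to a seventh.
And minor becomes major under inversion, so we get a major seventh.

M7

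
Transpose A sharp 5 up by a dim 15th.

A 7

A fifteenth keeps the letter name A, two octaves up from A.
A diminished fifteenth is 23 semitones; 23 semitones up from A#5 gives A7.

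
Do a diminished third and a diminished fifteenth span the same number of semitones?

2 semitones (diminished third) vs 23 semitones (diminished fifteenth): not equal.

No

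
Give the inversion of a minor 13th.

M3

First reduce the compound minor thirteenth to its simple form, a minor sixth.
Inverted interval numbers add to nine, so a sixth pairs with a third (6 + 3 = 9).
The quality also flips — minor becomes major — giving a major third.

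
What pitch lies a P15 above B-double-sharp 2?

B-double-sharp 4

For a fifteenth the letter name doesn't change: still B, two octaves up.
A perfect fifteenth is 24 semitones; 24 semitones up from B##2 gives B##4.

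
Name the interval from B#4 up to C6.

B to C spans two letter names (B-C), plus an octave, so the interval is some kind of ninth.
B#4 to C6 spans 12 semitones — two semitones narrower than the major ninth (14) — giving a diminished ninth.

diminished 9th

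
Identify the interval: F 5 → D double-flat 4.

Descending from F5 to Dbb4 is the same interval as ascending Dbb4 to F5.
D to F spans three letter names (D-E-F), plus an octave — that makes it a tenth of some quality.
Dbb4 to F5 spans 17 semitones — one semitone wider than the major tenth (16) — giving an augmented tenth.
(Equivalently, a compound augmented third: an augmented third plus an octave.)

augmented 10th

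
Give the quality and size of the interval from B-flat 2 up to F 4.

perfect twelfth

B to F spans five letter names (B-C-D-E-F), plus an octave: a twelfth.
Counting semitones, Bb2→F4 is 19, which is the perfect twelfth.
(Equivalently, a compound perfect fifth: a perfect fifth plus an octave.)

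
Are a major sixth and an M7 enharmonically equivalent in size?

No

9 semitones (major sixth) vs 11 semitones (major seventh): not equal.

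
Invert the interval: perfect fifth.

Interval numbers invert to sum to nine: 5 + 4 = 9, so a fifth inverts to a fourth.
Quality inverts too: perfect stays perfect. That makes the inversion a perfect fourth.

perfect fourth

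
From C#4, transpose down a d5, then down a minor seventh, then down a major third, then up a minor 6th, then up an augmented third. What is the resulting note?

C#4 down a diminished fifth → F##3 (6 semitones).
A minor seventh down from F##3 is G##2.
A major third down from G##2 is E#2.
A minor sixth up from E#2 is C#3.
An augmented third up from C#3 is E##3.

E##3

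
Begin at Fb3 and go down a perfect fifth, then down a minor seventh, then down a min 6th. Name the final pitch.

Eb1

Down a perfect fifth from Fb3: Bbb2 (7 semitones down).
A minor seventh down from Bbb2 is Cb2.
Cb2 down a minor sixth → Eb1 (8 semitones).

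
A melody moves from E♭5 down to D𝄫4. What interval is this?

Descending from Eb5 to Dbb4 is the same interval as ascending Dbb4 to Eb5.
D to E spans two letter names (D-E), plus an octave, so the interval is some kind of ninth.
The major ninth is 14 semitones; here we have 15, one semitone wider: augmented.
(Equivalently, a compound augmented second: an augmented second plus an octave.)

augmented ninth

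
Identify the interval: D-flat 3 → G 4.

D to G spans four letter names (D-E-F-G), plus an octave, so the interval is some kind of eleventh.
The perfect eleventh is 17 semitones; here we have 18, one semitone wider: augmented.
(Equivalently, a compound augmented fourth: an augmented fourth plus an octave.)

augmented 11th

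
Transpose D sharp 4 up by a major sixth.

The sixth takes the letter from D up to B.
A major sixth is 9 semitones; 9 semitones up from D#4 gives B#4.

B sharp 4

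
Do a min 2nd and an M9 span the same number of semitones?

No

1 semitone (minor second) vs 14 semitones (major ninth): not equal.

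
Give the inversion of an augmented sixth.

d3

Interval numbers invert to sum to nine: 6 + 3 = 9, so a sixth inverts to a third.
And augmented becomes diminished under inversion, so we get a diminished third.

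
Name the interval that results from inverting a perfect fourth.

Interval numbers invert to sum to nine: 4 + 5 = 9, so a fourth inverts to a fifth.
Quality inverts too: perfect stays perfect. That makes the inversion a perfect fifth.

perfect fifth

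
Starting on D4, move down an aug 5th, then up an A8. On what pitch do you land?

G4

An augmented fifth down from D4 is Gb3.
Up an augmented octave from Gb3: G4 (13 semitones up).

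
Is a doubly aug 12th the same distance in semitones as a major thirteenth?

Yes

A doubly augmented twelfth spans 21 semitones, and a major thirteenth also spans 21 semitones — they're enharmonic.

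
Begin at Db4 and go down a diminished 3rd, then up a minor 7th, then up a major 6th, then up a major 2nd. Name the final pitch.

A diminished third down from Db4 is B3.
A minor seventh up from B3 is A4.
A4 up a major sixth → F#5 (9 semitones).
Up a major second from F#5: G#5 (2 semitones up).

G#5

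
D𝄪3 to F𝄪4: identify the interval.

m10

D to F spans three letter names (D-E-F), plus an octave — that makes it a tenth of some quality.
D##3 to F##4 is 15 semitones, a half step short of the major tenth (16), so this is minor.
(Equivalently, a compound minor third: a minor third plus an octave.)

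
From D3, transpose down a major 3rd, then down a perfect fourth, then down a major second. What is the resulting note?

Eb2

Down a major third from D3: Bb2 (4 semitones down).
Bb2 down a perfect fourth → F2 (5 semitones).
Down a major second from F2: Eb2 (2 semitones down).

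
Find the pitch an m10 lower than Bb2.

G1

Three letters down from B (plus an octave) reaches G.
Moving 15 semitones down from Bb2 (the size of a minor tenth) reaches G1.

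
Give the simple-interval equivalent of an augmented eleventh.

Take out an octave (7 from the number): 11 − 7 = 4.
That makes an augmented eleventh a compound augmented fourth — an octave plus an augmented fourth.

A4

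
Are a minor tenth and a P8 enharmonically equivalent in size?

No

A minor tenth is 15 semitones but a perfect octave is 12 semitones — different sizes.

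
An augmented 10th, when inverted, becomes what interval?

First reduce the compound augmented tenth to its simple form, an augmented third.
Inverted interval numbers add to nine, so a third pairs with a sixth (3 + 6 = 9).
The quality also flips — augmented becomes diminished — giving a diminished sixth.

d6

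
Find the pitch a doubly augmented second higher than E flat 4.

F double-sharp 4

Counting two letter names up from E lands on F.
A doubly augmented second spans 4 semitones, so from Eb4 the target pitch is F##4.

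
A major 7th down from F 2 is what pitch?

G-flat 1

The seventh takes the letter from F down to G.
A major seventh is 11 semitones; 11 semitones down from F2 gives Gb1.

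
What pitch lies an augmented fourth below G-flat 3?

The fourth takes the letter from G down to D.
An augmented fourth is 6 semitones; 6 semitones down from Gb3 gives Dbb3.

D-double-flat 3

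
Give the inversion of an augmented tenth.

diminished 6th

First reduce the compound augmented tenth to its simple form, an augmented third.
Interval numbers invert to sum to nine: 3 + 6 = 9, so a third inverts to a sixth.
Quality inverts too: augmented becomes diminished. That makes the inversion a diminished sixth.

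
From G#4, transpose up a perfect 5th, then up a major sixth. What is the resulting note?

Up a perfect fifth from G#4: D#5 (7 semitones up).
A major sixth up from D#5 is B#5.

B#5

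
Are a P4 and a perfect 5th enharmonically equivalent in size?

No

A perfect fourth is 5 semitones but a perfect fifth is 7 semitones — different sizes.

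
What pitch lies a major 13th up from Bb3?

Counting six letter names plus an octave up from B lands on G.
A major thirteenth is 21 semitones; 21 semitones up from Bb3 gives G5.

G5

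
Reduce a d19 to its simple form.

Take out 2 octaves (14 from the number): 19 − 14 = 5.
Quality carries through unchanged, so the simple form is a diminished fifth.

diminished fifth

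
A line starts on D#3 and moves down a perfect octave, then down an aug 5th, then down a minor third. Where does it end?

Down a perfect octave from D#3: D#2 (12 semitones down).
An augmented fifth down from D#2 is G1.
A minor third down from G1 is E1.

E1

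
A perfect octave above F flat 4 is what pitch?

F flat 5

An octave keeps the letter name F, an octave up from F.
A perfect octave is 12 semitones; 12 semitones up from Fb4 gives Fb5.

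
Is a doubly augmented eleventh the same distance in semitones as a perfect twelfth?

A doubly augmented eleventh = 19 semitones = a perfect twelfth; enharmonically equal.

Yes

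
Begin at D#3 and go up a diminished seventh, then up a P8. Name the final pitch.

C5

A diminished seventh up from D#3 is C4.
Up a perfect octave from C4: C5 (12 semitones up).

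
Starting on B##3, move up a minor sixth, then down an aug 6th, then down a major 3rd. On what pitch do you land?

A minor sixth up from B##3 is G##4.
Down an augmented sixth from G##4: B3 (10 semitones down).
B3 down a major third → G3 (4 semitones).

G3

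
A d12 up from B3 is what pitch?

F5

The twelfth's letter: B up five letter names plus an octave → F.
A diminished twelfth is 18 semitones; 18 semitones up from B3 gives F5.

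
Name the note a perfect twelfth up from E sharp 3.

B sharp 4

Counting five letter names plus an octave up from E lands on B.
A perfect twelfth is 19 semitones; 19 semitones up from E#3 gives B#4.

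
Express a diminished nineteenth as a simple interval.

Take out 2 octaves (14 from the number): 19 − 14 = 5.
Quality carries through unchanged, so the simple form is a diminished fifth.

diminished 5th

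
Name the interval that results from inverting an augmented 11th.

diminished fifth

First reduce the compound augmented eleventh to its simple form, an augmented fourth.
The rule of nine gives the new number: 9 − 4 = 5, so a fourth becomes a fifth.
And augmented becomes diminished under inversion, so we get a diminished fifth.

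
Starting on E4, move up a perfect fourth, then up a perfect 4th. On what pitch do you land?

D5

E4 up a perfect fourth → A4 (5 semitones).
Up a perfect fourth from A4: D5 (5 semitones up).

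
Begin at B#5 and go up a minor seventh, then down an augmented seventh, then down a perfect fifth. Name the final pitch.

A minor seventh up from B#5 is A#6.
An augmented seventh down from A#6 is Bb5.
A perfect fifth down from Bb5 is Eb5.

Eb5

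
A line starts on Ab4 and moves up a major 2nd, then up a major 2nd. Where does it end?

A major second up from Ab4 is Bb4.
Up a major second from Bb4: C5 (2 semitones up).

C5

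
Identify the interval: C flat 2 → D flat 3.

major ninth

C to D spans two letter names (C-D), plus an octave: a ninth.
Counting semitones, Cb2→Db3 is 14, which is the major ninth.
(Equivalently, a compound major second: a major second plus an octave.)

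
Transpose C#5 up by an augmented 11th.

The eleventh's letter: C up four letter names plus an octave → F.
An augmented eleventh spans 18 semitones, so from C#5 the target pitch is F##6.

F##6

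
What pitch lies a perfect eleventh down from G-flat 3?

Four letters down from G (plus an octave) reaches D.
A perfect eleventh is 17 semitones; 17 semitones down from Gb3 gives Db2.

D-flat 2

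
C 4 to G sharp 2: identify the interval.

diminished 11th

Descending from C4 to G#2 is the same interval as ascending G#2 to C4.
G to C spans four letter names (G-A-B-C), plus an octave — that makes it an eleventh of some quality.
G#2 to C4 spans 16 semitones — one semitone narrower than the perfect eleventh (17) — giving a diminished eleventh.
(Equivalently, a compound diminished fourth: a diminished fourth plus an octave.)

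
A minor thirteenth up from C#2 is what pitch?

Counting six letter names plus an octave up from C lands on A.
Moving 20 semitones up from C#2 (the size of a minor thirteenth) reaches A3.

A3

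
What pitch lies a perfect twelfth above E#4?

Five letters up from E (plus an octave) reaches B.
A perfect twelfth is 19 semitones; 19 semitones up from E#4 gives B#5.

B#5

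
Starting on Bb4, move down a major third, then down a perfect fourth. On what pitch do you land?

Bb4 down a major third → Gb4 (4 semitones).
Gb4 down a perfect fourth → Db4 (5 semitones).

Db4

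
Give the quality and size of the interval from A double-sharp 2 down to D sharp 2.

augmented fifth

Descending from A##2 to D#2 is the same interval as ascending D#2 to A##2.
D to A spans five letter names (D-E-F-G-A), so the interval is some kind of fifth.
The perfect fifth is 7 semitones; here we have 8, one semitone wider: augmented.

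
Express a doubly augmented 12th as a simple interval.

doubly augmented 5th

Take out an octave (7 from the number): 12 − 7 = 5.
That makes a doubly augmented twelfth a compound doubly augmented fifth — an octave plus a doubly augmented fifth.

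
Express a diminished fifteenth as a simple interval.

diminished octave

Take out an octave (7 from the number): 15 − 7 = 8.
So a diminished fifteenth is an octave plus a diminished octave. The quality is unchanged.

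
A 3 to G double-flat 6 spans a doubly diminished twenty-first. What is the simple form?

doubly diminished 7th

Subtracting seven from the interval number removes an octave: 21 − 14 = 7.
So a doubly diminished twenty-first is 2 octaves plus a doubly diminished seventh. The quality is unchanged.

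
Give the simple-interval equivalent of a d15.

Each octave removed subtracts seven from the number: 15 − 7 = 8.
Quality carries through unchanged, so the simple form is a diminished octave.

d8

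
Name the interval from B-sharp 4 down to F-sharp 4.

augmented 4th

Descending from B#4 to F#4 is the same interval as ascending F#4 to B#4.
F to B spans four letter names (F-G-A-B): a fourth.
A perfect fourth would be 5 semitones; F#4 to B#4 is 6, one semitone wider, so the interval is augmented.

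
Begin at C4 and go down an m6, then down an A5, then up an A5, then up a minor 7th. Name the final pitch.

Down a minor sixth from C4: E3 (8 semitones down).
E3 down an augmented fifth → Ab2 (8 semitones).
Ab2 up an augmented fifth → E3 (8 semitones).
Up a minor seventh from E3: D4 (10 semitones up).

D4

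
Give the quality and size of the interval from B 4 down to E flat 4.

Descending from B4 to Eb4 is the same interval as ascending Eb4 to B4.
E to B spans five letter names (E-F-G-A-B), so the interval is some kind of fifth.
Eb4 to B4 spans 8 semitones — one semitone wider than the perfect fifth (7) — giving an augmented fifth.

augmented fifth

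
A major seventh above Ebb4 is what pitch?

Db5

Counting seven letter names up from E lands on D.
A major seventh is 11 semitones; 11 semitones up from Ebb4 gives Db5.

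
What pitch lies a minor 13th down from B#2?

Counting six letter names plus an octave down from B lands on D.
A minor thirteenth spans 20 semitones, so from B#2 the target pitch is D##1.

D##1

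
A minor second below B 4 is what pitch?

A-sharp 4

Two letter names down from B: A.
A minor second spans 1 semitone, so from B4 the target pitch is A#4.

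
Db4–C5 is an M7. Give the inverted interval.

minor second

The rule of nine gives the new number: 9 − 7 = 2, so a seventh becomes a second.
Quality inverts too: major becomes minor. That makes the inversion a minor second.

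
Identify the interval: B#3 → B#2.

perfect 8th

Descending from B#3 to B#2 is the same interval as ascending B#2 to B#3.
B to B is the same letter name, plus an octave: an octave.
B#2 to B#3 is 12 semitones, matching the perfect octave exactly, so the quality is perfect.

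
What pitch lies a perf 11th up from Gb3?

Cb5

Four letters up from G (plus an octave) reaches C.
Moving 17 semitones up from Gb3 (the size of a perfect eleventh) reaches Cb5.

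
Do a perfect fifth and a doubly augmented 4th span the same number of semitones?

Both span 7 semitones: a perfect fifth and a doubly augmented fourth are the same chromatic distance.

Yes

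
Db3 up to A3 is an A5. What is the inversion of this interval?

d4

Interval numbers invert to sum to nine: 5 + 4 = 9, so a fifth inverts to a fourth.
Quality inverts too: augmented becomes diminished. That makes the inversion a diminished fourth.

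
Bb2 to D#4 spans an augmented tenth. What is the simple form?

Subtracting seven from the interval number removes an octave: 10 − 7 = 3.
That makes an augmented tenth a compound augmented third — an octave plus an augmented third.

augmented 3rd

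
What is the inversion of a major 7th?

m2

Inverted interval numbers add to nine, so a seventh pairs with a second (7 + 2 = 9).
Quality inverts too: major becomes minor. That makes the inversion a minor second.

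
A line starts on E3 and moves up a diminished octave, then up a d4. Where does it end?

Abb4

A diminished octave up from E3 is Eb4.
A diminished fourth up from Eb4 is Abb4.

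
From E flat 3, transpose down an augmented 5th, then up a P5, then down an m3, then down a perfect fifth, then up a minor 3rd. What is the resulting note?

Eb3 down an augmented fifth → Abb2 (8 semitones).
Abb2 up a perfect fifth → Ebb3 (7 semitones).
Ebb3 down a minor third → Cb3 (3 semitones).
Down a perfect fifth from Cb3: Fb2 (7 semitones down).
Fb2 up a minor third → Abb2 (3 semitones).

A double-flat 2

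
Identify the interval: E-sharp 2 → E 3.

E to E is the same letter name, plus an octave — that makes it an octave of some quality.
A perfect octave would be 12 semitones; E#2 to E3 is 11, one semitone narrower, so the interval is diminished.

diminished octave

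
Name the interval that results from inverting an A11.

First reduce the compound augmented eleventh to its simple form, an augmented fourth.
Inverted interval numbers add to nine, so a fourth pairs with a fifth (4 + 5 = 9).
And augmented becomes diminished under inversion, so we get a diminished fifth.

diminished 5th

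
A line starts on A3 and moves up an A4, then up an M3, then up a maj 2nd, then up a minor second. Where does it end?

A3 up an augmented fourth → D#4 (6 semitones).
Up a major third from D#4: F##4 (4 semitones up).
A major second up from F##4 is G##4.
G##4 up a minor second → A#4 (1 semitone).

A#4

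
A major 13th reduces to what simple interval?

major sixth

Each octave removed subtracts seven from the number: 13 − 7 = 6.
That makes a major thirteenth a compound major sixth — an octave plus a major sixth.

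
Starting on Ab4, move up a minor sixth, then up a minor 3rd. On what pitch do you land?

Abb5

Ab4 up a minor sixth → Fb5 (8 semitones).
A minor third up from Fb5 is Abb5.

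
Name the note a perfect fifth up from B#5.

F##6

The fifth takes the letter from B up to F.
A perfect fifth spans 7 semitones, so from B#5 the target pitch is F##6.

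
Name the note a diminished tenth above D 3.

F flat 4

Three letters up from D (plus an octave) reaches F.
A diminished tenth spans 14 semitones, so from D3 the target pitch is Fb4.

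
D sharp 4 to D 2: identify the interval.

augmented fifteenth

Descending from D#4 to D2 is the same interval as ascending D2 to D#4.
D to D is the same letter name, plus 2 octaves — that makes it a fifteenth of some quality.
The perfect fifteenth is 24 semitones; here we have 25, one semitone wider: augmented.
(Equivalently, a compound augmented octave: an augmented octave plus an octave.)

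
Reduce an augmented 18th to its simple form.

Subtracting seven from the interval number removes an octave: 18 − 14 = 4.
Quality carries through unchanged, so the simple form is an augmented fourth.

augmented fourth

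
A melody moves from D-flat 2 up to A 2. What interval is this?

D to A spans five letter names (D-E-F-G-A): a fifth.
Db2 to A2 spans 8 semitones — one semitone wider than the perfect fifth (7) — giving an augmented fifth.

augmented fifth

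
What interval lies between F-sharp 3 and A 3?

F to A spans three letter names (F-G-A): a third.
F#3 to A3 is 3 semitones, a half step short of the major third (4), so this is minor.

m3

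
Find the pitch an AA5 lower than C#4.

Fb3

Five letter names down from C: F.
Moving 9 semitones down from C#4 (the size of a doubly augmented fifth) reaches Fb3.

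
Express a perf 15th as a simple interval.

Take out an octave (7 from the number): 15 − 7 = 8.
Quality carries through unchanged, so the simple form is a perfect octave.

P8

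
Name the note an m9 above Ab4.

Bbb5

Counting two letter names plus an octave up from A lands on B.
A minor ninth is 13 semitones; 13 semitones up from Ab4 gives Bbb5.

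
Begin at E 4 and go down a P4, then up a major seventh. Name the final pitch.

A sharp 4

Down a perfect fourth from E4: B3 (5 semitones down).
A major seventh up from B3 is A#4.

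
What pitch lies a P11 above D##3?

Counting four letter names plus an octave up from D lands on G.
A perfect eleventh spans 17 semitones, so from D##3 the target pitch is G##4.

G##4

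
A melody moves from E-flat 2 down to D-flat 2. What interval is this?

Descending from Eb2 to Db2 is the same interval as ascending Db2 to Eb2.
D to E spans two letter names (D-E): a second.
The major second spans 2 semitones, and Db2 to Eb2 is exactly 2 semitones — so this is a major second.

major second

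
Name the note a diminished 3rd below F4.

The third takes the letter from F down to D.
Moving 2 semitones down from F4 (the size of a diminished third) reaches D#4.

D#4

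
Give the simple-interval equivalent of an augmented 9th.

Subtracting seven from the interval number removes an octave: 9 − 7 = 2.
That makes an augmented ninth a compound augmented second — an octave plus an augmented second.

augmented 2nd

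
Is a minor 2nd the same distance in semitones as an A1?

Both span 1 semitone: a minor second and an augmented unison are the same chromatic distance.

Yes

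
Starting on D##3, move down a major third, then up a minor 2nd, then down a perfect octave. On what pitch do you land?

Down a major third from D##3: B#2 (4 semitones down).
A minor second up from B#2 is C#3.
Down a perfect octave from C#3: C#2 (12 semitones down).

C#2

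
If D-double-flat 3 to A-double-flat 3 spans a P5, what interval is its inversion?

perfect fourth

Interval numbers invert to sum to nine: 5 + 4 = 9, so a fifth inverts to a fourth.
The quality also flips — perfect stays perfect — giving a perfect fourth.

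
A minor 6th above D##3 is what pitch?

Six letter names up from D: B.
A minor sixth spans 8 semitones, so from D##3 the target pitch is B#3.

B#3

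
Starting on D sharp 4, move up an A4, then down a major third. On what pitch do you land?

D#4 up an augmented fourth → G##4 (6 semitones).
Down a major third from G##4: E#4 (4 semitones down).

E sharp 4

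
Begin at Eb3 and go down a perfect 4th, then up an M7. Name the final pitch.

A3

A perfect fourth down from Eb3 is Bb2.
Bb2 up a major seventh → A3 (11 semitones).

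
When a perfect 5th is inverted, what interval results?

Interval numbers invert to sum to nine: 5 + 4 = 9, so a fifth inverts to a fourth.
And perfect stays perfect under inversion, so we get a perfect fourth.

perfect fourth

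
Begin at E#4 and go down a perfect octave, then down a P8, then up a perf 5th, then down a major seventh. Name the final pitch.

C#2

A perfect octave down from E#4 is E#3.
A perfect octave down from E#3 is E#2.
E#2 up a perfect fifth → B#2 (7 semitones).
Down a major seventh from B#2: C#2 (11 semitones down).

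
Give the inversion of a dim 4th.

augmented 5th

Inverted interval numbers add to nine, so a fourth pairs with a fifth (4 + 5 = 9).
The quality also flips — diminished becomes augmented — giving an augmented fifth.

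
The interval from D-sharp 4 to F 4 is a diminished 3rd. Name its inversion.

A6

Inverted interval numbers add to nine, so a third pairs with a sixth (3 + 6 = 9).
Quality inverts too: diminished becomes augmented. That makes the inversion an augmented sixth.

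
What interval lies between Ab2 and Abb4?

A to A is the same letter name, plus 2 octaves, so the interval is some kind of fifteenth.
Ab2 to Abb4 spans 23 semitones — one semitone narrower than the perfect fifteenth (24) — giving a diminished fifteenth.
(Equivalently, a compound diminished octave: a diminished octave plus an octave.)

diminished fifteenth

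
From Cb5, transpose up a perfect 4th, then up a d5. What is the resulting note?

Up a perfect fourth from Cb5: Fb5 (5 semitones up).
A diminished fifth up from Fb5 is Cbb6.

Cbb6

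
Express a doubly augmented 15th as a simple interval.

Subtracting seven from the interval number removes an octave: 15 − 7 = 8.
Quality carries through unchanged, so the simple form is a doubly augmented octave.

AA8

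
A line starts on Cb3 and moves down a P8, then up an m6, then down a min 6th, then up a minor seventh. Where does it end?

Bbb2

Cb3 down a perfect octave → Cb2 (12 semitones).
Cb2 up a minor sixth → Abb2 (8 semitones).
Abb2 down a minor sixth → Cb2 (8 semitones).
A minor seventh up from Cb2 is Bbb2.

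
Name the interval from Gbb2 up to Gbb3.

G to G is the same letter name, plus an octave: an octave.
Gbb2 to Gbb3 is 12 semitones, matching the perfect octave exactly, so the quality is perfect.

perfect 8th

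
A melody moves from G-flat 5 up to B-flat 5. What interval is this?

G to B spans three letter names (G-A-B), so the interval is some kind of third.
The major third spans 4 semitones, and Gb5 to Bb5 is exactly 4 semitones — so this is a major third.

major third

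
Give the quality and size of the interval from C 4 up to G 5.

C to G spans five letter names (C-D-E-F-G), plus an octave, so the interval is some kind of twelfth.
Counting semitones, C4→G5 is 19, which is the perfect twelfth.
(Equivalently, a compound perfect fifth: a perfect fifth plus an octave.)

perfect twelfth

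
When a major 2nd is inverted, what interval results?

Interval numbers invert to sum to nine: 2 + 7 = 9, so a second inverts to a seventh.
Quality inverts too: major becomes minor. That makes the inversion a minor seventh.

minor 7th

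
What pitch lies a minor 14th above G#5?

Seven letters up from G (plus an octave) reaches F.
A minor fourteenth spans 22 semitones, so from G#5 the target pitch is F#7.

F#7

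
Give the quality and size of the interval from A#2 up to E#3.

A to E spans five letter names (A-B-C-D-E): a fifth.
A#2 to E#3 is 7 semitones, matching the perfect fifth exactly, so the quality is perfect.

perfect 5th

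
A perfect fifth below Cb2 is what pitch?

Five letter names down from C: F.
Moving 7 semitones down from Cb2 (the size of a perfect fifth) reaches Fb1.

Fb1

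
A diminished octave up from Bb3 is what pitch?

Bbb4

An octave keeps the letter name B, an octave up from B.
A diminished octave is 11 semitones; 11 semitones up from Bb3 gives Bbb4.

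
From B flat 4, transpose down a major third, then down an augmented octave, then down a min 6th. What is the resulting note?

B double-flat 2

A major third down from Bb4 is Gb4.
Down an augmented octave from Gb4: Gbb3 (13 semitones down).
Down a minor sixth from Gbb3: Bbb2 (8 semitones down).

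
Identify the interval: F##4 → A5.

d10

F to A spans three letter names (F-G-A), plus an octave: a tenth.
A major tenth would be 16 semitones; F##4 to A5 is 14, two semitones narrower, so the interval is diminished.
(Equivalently, a compound diminished third: a diminished third plus an octave.)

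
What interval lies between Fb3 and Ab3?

F to A spans three letter names (F-G-A): a third.
The major third spans 4 semitones, and Fb3 to Ab3 is exactly 4 semitones — so this is a major third.

major third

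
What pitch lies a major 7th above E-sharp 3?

D-double-sharp 4

Counting seven letter names up from E lands on D.
A major seventh spans 11 semitones, so from E#3 the target pitch is D##4.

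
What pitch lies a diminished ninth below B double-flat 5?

A 4

Two letters down from B (plus an octave) reaches A.
Moving 12 semitones down from Bbb5 (the size of a diminished ninth) reaches A4.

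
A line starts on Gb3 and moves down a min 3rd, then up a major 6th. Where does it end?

C4

A minor third down from Gb3 is Eb3.
Up a major sixth from Eb3: C4 (9 semitones up).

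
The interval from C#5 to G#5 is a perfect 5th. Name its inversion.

perfect 4th

Inverted interval numbers add to nine, so a fifth pairs with a fourth (5 + 4 = 9).
The quality also flips — perfect stays perfect — giving a perfect fourth.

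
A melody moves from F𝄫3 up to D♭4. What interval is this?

F to D spans six letter names (F-G-A-B-C-D): a sixth.
The major sixth is 9 semitones; here we have 10, one semitone wider: augmented.

A6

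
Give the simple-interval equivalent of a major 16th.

Each octave removed subtracts seven from the number: 16 − 14 = 2.
Quality carries through unchanged, so the simple form is a major second.

M2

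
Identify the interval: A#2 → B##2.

A to B spans two letter names (A-B): a second.
A major second would be 2 semitones; A#2 to B##2 is 3, one semitone wider, so the interval is augmented.

augmented 2nd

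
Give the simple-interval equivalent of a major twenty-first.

major 7th

Take out 2 octaves (14 from the number): 21 − 14 = 7.
So a major twenty-first is 2 octaves plus a major seventh. The quality is unchanged.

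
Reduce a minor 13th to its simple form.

Each octave removed subtracts seven from the number: 13 − 7 = 6.
So a minor thirteenth is an octave plus a minor sixth. The quality is unchanged.

m6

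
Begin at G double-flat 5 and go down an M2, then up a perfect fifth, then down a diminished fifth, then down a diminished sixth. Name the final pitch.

Down a major second from Gbb5: Fbb5 (2 semitones down).
Fbb5 up a perfect fifth → Cbb6 (7 semitones).
Down a diminished fifth from Cbb6: Fb5 (6 semitones down).
A diminished sixth down from Fb5 is A4.

A 4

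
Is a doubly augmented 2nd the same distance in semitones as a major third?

A doubly augmented second spans 4 semitones, and a major third also spans 4 semitones — they're enharmonic.

Yes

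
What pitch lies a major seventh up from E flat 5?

The seventh takes the letter from E up to D.
A major seventh spans 11 semitones, so from Eb5 the target pitch is D6.

D 6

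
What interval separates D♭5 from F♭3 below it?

Descending from Db5 to Fb3 is the same interval as ascending Fb3 to Db5.
F to D spans six letter names (F-G-A-B-C-D), plus an octave: a thirteenth.
Counting semitones, Fb3→Db5 is 21, which is the major thirteenth.
(Equivalently, a compound major sixth: a major sixth plus an octave.)

major thirteenth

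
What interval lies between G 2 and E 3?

G to E spans six letter names (G-A-B-C-D-E) — that makes it a sixth of some quality.
The major sixth spans 9 semitones, and G2 to E3 is exactly 9 semitones — so this is a major sixth.

major 6th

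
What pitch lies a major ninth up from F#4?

G#5

Two letters up from F (plus an octave) reaches G.
Moving 14 semitones up from F#4 (the size of a major ninth) reaches G#5.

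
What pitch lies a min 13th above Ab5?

Counting six letter names plus an octave up from A lands on F.
A minor thirteenth spans 20 semitones, so from Ab5 the target pitch is Fb7.

Fb7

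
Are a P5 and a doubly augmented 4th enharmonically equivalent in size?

Both span 7 semitones: a perfect fifth and a doubly augmented fourth are the same chromatic distance.

Yes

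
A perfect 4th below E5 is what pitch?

Counting four letter names down from E lands on B.
Moving 5 semitones down from E5 (the size of a perfect fourth) reaches B4.

B4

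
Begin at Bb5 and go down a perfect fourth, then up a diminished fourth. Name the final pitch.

A perfect fourth down from Bb5 is F5.
A diminished fourth up from F5 is Bbb5.

Bbb5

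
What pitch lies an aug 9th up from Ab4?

B5

Counting two letter names plus an octave up from A lands on B.
An augmented ninth spans 15 semitones, so from Ab4 the target pitch is B5.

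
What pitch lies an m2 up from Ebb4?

Counting two letter names up from E lands on F.
Moving 1 semitone up from Ebb4 (the size of a minor second) reaches Fbb4.

Fbb4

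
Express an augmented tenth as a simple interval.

augmented third

Take out an octave (7 from the number): 10 − 7 = 3.
That makes an augmented tenth a compound augmented third — an octave plus an augmented third.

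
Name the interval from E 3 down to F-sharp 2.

Descending from E3 to F#2 is the same interval as ascending F#2 to E3.
F to E spans seven letter names (F-G-A-B-C-D-E), so the interval is some kind of seventh.
At 10 semitones, F#2→E3 falls one short of a major seventh: minor.

minor seventh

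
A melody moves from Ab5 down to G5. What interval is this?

minor second

Descending from Ab5 to G5 is the same interval as ascending G5 to Ab5.
G to A spans two letter names (G-A), so the interval is some kind of second.
At 1 semitone, G5→Ab5 falls one short of a major second: minor.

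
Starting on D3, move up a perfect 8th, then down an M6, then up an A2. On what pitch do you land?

G#3

A perfect octave up from D3 is D4.
A major sixth down from D4 is F3.
Up an augmented second from F3: G#3 (3 semitones up).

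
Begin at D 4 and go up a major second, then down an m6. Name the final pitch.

A major second up from D4 is E4.
E4 down a minor sixth → G#3 (8 semitones).

G sharp 3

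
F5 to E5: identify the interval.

Descending from F5 to E5 is the same interval as ascending E5 to F5.
E to F spans two letter names (E-F), so the interval is some kind of second.
At 1 semitone, E5→F5 falls one short of a major second: minor.

minor second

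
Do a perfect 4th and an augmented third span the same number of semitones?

Yes

A perfect fourth = 5 semitones = an augmented third; enharmonically equal.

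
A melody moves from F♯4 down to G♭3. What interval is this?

Descending from F#4 to Gb3 is the same interval as ascending Gb3 to F#4.
G to F spans seven letter names (G-A-B-C-D-E-F), so the interval is some kind of seventh.
Gb3 to F#4 spans 12 semitones — one semitone wider than the major seventh (11) — giving an augmented seventh.

A7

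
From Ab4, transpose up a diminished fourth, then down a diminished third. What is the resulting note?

Bb4

A diminished fourth up from Ab4 is Dbb5.
Dbb5 down a diminished third → Bb4 (2 semitones).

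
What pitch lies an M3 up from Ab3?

C4

Counting three letter names up from A lands on C.
Moving 4 semitones up from Ab3 (the size of a major third) reaches C4.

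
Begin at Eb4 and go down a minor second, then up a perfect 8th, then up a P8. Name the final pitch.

Down a minor second from Eb4: D4 (1 semitone down).
A perfect octave up from D4 is D5.
Up a perfect octave from D5: D6 (12 semitones up).

D6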